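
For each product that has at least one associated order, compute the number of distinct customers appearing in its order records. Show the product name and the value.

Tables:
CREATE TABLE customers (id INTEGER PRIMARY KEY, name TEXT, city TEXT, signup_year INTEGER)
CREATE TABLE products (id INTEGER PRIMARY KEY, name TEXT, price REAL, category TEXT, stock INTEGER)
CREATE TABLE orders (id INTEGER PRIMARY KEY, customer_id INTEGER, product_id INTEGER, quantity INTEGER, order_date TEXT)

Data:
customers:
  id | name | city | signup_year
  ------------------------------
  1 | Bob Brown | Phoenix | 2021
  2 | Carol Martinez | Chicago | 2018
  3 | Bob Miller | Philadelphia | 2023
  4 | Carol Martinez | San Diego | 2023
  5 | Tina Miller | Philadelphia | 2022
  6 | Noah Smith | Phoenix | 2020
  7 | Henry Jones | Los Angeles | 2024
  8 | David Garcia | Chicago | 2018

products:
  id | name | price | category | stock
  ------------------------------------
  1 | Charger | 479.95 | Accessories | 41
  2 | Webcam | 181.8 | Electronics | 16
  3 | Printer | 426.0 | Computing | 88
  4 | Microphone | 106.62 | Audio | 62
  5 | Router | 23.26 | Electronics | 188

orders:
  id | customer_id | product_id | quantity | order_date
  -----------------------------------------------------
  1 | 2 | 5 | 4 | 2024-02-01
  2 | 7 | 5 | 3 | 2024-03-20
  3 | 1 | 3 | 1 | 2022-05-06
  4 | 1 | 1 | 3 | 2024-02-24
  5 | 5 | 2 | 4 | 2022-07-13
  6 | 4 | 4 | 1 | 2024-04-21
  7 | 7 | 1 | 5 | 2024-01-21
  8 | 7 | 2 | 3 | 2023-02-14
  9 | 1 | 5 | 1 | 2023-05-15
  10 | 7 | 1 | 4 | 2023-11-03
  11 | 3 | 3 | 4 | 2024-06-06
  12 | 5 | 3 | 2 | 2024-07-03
SELECT p.name, COUNT(DISTINCT c.customer_id) AS distinct_customer_count FROM orders c JOIN products p ON c.product_id = p.id GROUP BY p.id, p.name

Execution result:
name | distinct_customer_count
Charger | 2
Webcam | 2
Printer | 3
Microphone | 1
Router | 3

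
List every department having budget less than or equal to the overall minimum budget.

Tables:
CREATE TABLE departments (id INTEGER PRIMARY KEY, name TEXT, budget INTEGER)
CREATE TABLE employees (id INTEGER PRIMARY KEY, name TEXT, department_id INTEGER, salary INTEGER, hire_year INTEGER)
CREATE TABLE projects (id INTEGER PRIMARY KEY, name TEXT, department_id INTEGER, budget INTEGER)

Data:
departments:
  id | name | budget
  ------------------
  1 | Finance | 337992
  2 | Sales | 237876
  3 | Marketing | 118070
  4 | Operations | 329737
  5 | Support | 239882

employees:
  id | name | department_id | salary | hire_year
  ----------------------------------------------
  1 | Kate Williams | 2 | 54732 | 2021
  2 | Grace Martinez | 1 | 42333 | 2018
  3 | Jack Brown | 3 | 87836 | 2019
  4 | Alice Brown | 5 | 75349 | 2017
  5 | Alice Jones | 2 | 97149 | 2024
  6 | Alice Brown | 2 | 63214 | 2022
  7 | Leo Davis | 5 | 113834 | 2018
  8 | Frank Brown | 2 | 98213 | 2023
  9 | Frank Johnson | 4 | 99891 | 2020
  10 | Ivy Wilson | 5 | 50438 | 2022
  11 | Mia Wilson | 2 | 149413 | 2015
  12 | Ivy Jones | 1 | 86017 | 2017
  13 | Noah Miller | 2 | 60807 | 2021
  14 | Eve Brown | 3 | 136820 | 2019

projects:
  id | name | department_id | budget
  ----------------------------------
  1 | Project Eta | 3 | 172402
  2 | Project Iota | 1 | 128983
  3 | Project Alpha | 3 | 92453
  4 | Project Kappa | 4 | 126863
SELECT name, budget FROM departments WHERE budget <= (SELECT MIN(budget) FROM departments)

Execution result:
name | budget
Marketing | 118070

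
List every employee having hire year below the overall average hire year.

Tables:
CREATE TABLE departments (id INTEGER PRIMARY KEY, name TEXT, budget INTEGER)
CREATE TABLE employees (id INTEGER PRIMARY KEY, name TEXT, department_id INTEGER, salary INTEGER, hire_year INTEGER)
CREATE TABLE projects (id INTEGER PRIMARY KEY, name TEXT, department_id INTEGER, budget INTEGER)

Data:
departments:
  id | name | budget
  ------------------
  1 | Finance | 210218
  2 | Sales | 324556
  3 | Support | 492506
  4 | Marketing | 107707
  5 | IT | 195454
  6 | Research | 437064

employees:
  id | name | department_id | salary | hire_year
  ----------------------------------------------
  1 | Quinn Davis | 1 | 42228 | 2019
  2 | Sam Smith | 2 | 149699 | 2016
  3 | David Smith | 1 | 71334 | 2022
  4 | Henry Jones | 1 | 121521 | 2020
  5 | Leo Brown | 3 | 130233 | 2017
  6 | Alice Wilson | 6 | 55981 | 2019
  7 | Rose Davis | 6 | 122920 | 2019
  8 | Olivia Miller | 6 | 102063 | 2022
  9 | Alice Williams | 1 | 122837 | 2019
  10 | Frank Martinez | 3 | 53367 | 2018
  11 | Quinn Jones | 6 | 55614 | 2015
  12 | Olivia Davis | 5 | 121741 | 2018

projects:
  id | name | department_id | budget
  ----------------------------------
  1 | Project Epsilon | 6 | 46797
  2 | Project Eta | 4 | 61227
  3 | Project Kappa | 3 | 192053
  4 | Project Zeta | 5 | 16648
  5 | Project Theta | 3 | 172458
SELECT name, hire_year FROM employees WHERE hire_year < (SELECT AVG(hire_year) FROM employees)

Execution result:
name | hire_year
Sam Smith | 2016
Leo Brown | 2017
Frank Martinez | 2018
Quinn Jones | 2015
Olivia Davis | 2018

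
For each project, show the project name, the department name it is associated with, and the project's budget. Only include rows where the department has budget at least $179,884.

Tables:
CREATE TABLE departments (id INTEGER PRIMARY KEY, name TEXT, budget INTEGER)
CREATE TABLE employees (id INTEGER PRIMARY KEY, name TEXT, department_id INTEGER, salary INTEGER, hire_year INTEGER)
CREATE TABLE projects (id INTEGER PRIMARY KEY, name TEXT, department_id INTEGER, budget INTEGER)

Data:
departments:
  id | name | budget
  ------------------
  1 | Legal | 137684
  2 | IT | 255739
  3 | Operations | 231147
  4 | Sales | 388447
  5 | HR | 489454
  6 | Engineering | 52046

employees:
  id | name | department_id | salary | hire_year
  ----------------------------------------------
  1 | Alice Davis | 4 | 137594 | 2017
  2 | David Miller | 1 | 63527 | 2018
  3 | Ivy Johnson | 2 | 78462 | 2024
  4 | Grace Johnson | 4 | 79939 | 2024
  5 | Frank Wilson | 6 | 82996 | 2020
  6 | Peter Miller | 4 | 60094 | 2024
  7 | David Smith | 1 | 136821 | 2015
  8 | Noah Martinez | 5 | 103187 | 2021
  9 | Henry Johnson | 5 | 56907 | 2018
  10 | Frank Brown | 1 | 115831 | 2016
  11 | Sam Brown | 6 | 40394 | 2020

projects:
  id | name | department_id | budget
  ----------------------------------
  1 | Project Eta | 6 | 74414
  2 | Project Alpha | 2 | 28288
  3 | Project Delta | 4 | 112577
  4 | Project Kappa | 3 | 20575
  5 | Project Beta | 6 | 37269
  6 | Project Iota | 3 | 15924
SELECT c.name, p.name AS department, c.budget FROM projects c JOIN departments p ON c.department_id = p.id WHERE p.budget >= 179884

Execution result:
name | department | budget
Project Alpha | IT | 28288
Project Delta | Sales | 112577
Project Kappa | Operations | 20575
Project Iota | Operations | 15924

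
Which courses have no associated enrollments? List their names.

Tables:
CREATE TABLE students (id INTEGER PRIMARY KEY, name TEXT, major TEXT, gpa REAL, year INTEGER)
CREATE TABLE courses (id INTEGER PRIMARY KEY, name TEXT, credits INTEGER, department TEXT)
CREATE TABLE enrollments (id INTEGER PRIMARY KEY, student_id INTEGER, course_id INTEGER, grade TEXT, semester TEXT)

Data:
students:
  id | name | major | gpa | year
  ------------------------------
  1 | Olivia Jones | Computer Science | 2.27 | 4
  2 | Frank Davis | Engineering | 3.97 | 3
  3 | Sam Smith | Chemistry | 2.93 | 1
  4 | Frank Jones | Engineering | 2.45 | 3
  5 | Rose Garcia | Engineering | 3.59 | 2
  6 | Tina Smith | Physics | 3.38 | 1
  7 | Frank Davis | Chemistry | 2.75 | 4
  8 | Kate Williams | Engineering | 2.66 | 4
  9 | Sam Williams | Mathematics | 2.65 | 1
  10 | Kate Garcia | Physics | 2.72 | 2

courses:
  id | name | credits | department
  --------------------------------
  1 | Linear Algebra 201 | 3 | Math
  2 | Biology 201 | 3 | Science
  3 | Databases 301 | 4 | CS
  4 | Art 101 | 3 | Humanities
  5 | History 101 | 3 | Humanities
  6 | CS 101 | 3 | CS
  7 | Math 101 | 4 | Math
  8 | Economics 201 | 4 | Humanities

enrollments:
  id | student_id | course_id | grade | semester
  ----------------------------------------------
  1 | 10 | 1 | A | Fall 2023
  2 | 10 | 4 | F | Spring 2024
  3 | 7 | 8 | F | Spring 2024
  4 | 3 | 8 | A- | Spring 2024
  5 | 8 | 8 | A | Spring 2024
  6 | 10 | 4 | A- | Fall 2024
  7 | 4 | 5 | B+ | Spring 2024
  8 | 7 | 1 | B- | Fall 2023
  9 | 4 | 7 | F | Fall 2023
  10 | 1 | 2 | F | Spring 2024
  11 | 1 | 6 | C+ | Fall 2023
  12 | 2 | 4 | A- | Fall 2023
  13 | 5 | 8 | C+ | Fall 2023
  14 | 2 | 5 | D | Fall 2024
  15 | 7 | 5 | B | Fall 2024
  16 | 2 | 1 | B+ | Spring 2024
SELECT p.name FROM courses p LEFT JOIN enrollments c ON c.course_id = p.id WHERE c.id IS NULL

Execution result:
Databases 301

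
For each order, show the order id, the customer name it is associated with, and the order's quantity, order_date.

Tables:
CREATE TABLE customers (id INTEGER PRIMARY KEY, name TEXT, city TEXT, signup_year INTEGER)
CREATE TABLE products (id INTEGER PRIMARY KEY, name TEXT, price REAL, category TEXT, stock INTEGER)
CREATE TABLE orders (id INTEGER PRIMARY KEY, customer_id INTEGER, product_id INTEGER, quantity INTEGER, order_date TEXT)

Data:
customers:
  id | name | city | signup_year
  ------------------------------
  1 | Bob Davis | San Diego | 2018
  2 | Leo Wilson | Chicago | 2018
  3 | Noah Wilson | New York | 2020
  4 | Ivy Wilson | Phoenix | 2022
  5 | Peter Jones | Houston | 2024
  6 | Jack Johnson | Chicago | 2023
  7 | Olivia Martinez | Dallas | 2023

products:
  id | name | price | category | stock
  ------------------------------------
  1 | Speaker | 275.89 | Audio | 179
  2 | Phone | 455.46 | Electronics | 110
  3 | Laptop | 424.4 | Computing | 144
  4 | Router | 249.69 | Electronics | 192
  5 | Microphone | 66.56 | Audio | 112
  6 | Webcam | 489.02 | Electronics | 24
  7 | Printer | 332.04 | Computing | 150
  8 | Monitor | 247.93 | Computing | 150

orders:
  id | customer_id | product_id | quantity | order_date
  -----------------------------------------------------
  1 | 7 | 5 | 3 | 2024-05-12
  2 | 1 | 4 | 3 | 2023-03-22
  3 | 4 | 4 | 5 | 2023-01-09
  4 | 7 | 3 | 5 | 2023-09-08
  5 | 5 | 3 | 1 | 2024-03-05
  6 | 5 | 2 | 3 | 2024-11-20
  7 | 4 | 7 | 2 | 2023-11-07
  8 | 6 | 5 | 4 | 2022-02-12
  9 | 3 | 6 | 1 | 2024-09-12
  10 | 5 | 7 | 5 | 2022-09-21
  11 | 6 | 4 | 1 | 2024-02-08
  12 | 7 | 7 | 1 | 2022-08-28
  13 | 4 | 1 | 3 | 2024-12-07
SELECT c.id, p.name AS customer, c.quantity, c.order_date FROM orders c JOIN customers p ON c.customer_id = p.id

Execution result:
id | customer | quantity | order_date
1 | Olivia Martinez | 3 | 2024-05-12
2 | Bob Davis | 3 | 2023-03-22
3 | Ivy Wilson | 5 | 2023-01-09
4 | Olivia Martinez | 5 | 2023-09-08
5 | Peter Jones | 1 | 2024-03-05
6 | Peter Jones | 3 | 2024-11-20
7 | Ivy Wilson | 2 | 2023-11-07
8 | Jack Johnson | 4 | 2022-02-12
9 | Noah Wilson | 1 | 2024-09-12
10 | Peter Jones | 5 | 2022-09-21
11 | Jack Johnson | 1 | 2024-02-08
12 | Olivia Martinez | 1 | 2022-08-28
13 | Ivy Wilson | 3 | 2024-12-07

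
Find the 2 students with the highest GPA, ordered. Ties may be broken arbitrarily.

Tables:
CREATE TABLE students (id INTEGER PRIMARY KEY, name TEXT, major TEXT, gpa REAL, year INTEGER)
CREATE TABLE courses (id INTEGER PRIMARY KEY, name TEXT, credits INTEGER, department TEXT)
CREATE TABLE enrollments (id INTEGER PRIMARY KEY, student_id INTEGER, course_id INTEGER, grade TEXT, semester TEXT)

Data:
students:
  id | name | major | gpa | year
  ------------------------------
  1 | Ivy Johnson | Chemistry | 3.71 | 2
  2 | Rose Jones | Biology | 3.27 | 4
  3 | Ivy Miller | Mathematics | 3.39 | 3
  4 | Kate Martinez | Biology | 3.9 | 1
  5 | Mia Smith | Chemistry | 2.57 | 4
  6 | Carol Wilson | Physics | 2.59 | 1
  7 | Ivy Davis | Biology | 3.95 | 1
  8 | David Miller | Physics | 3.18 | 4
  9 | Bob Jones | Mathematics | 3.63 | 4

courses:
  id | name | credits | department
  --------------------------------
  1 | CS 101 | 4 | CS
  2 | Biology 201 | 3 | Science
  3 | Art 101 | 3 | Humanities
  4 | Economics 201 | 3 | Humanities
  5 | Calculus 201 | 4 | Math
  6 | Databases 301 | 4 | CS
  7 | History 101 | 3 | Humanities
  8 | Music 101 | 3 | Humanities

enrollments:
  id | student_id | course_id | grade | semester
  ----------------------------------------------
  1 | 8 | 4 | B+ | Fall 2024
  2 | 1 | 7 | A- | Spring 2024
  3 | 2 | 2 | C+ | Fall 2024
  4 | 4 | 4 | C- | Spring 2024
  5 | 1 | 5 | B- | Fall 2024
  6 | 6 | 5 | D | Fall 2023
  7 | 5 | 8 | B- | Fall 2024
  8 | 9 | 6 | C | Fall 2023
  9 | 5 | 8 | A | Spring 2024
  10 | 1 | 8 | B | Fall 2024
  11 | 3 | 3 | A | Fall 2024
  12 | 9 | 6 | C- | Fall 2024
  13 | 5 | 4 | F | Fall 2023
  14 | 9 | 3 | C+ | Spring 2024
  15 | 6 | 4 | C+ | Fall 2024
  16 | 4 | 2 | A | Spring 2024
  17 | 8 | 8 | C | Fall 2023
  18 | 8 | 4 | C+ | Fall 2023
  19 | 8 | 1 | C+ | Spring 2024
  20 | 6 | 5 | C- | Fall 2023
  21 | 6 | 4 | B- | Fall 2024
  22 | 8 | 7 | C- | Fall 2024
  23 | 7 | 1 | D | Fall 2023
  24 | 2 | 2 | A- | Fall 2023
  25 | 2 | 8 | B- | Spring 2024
SELECT name, gpa FROM students ORDER BY gpa DESC LIMIT 2

Execution result:
name | gpa
Ivy Davis | 3.95
Kate Martinez | 3.90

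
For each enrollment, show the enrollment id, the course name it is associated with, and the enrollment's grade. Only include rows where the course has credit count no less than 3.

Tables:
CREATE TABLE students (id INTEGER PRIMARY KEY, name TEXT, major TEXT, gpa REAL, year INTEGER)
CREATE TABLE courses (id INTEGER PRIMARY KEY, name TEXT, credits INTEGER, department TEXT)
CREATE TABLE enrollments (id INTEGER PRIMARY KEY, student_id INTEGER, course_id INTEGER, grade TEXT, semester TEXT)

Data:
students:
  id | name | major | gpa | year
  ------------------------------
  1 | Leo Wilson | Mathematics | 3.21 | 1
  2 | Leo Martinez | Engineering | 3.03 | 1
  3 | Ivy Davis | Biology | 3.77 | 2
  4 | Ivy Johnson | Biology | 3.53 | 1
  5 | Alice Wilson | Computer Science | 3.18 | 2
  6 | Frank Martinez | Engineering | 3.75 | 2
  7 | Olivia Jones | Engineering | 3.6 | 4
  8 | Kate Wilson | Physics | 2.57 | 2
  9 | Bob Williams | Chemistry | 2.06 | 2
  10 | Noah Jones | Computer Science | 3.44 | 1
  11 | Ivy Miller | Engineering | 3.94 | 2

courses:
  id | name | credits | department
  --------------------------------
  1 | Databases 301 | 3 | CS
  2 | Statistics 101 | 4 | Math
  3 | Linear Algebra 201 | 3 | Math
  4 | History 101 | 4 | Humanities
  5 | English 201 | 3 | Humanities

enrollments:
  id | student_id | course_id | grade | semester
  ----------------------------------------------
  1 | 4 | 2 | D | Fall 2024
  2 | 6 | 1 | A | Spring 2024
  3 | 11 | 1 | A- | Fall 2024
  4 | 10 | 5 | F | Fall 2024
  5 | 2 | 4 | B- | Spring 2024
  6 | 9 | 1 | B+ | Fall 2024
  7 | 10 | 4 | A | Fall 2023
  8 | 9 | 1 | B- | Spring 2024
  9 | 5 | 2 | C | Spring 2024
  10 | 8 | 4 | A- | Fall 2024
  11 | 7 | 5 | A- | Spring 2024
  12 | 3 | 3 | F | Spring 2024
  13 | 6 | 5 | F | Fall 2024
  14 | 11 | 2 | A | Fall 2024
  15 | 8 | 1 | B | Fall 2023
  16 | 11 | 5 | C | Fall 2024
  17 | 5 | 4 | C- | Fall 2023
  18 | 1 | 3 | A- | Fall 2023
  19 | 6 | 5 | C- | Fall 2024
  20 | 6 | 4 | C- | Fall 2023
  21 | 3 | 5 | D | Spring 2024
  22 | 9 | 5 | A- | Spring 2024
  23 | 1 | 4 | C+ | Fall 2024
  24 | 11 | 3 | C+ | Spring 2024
SELECT c.id, p.name AS course, c.grade FROM enrollments c JOIN courses p ON c.course_id = p.id WHERE p.credits >= 3

Execution result:
id | course | grade
1 | Statistics 101 | D
2 | Databases 301 | A
3 | Databases 301 | A-
4 | English 201 | F
5 | History 101 | B-
6 | Databases 301 | B+
7 | History 101 | A
8 | Databases 301 | B-
9 | Statistics 101 | C
10 | History 101 | A-
11 | English 201 | A-
12 | Linear Algebra 201 | F
13 | English 201 | F
14 | Statistics 101 | A
15 | Databases 301 | B
16 | English 201 | C
17 | History 101 | C-
18 | Linear Algebra 201 | A-
19 | English 201 | C-
20 | History 101 | C-
21 | English 201 | D
22 | English 201 | A-
23 | History 101 | C+
24 | Linear Algebra 201 | C+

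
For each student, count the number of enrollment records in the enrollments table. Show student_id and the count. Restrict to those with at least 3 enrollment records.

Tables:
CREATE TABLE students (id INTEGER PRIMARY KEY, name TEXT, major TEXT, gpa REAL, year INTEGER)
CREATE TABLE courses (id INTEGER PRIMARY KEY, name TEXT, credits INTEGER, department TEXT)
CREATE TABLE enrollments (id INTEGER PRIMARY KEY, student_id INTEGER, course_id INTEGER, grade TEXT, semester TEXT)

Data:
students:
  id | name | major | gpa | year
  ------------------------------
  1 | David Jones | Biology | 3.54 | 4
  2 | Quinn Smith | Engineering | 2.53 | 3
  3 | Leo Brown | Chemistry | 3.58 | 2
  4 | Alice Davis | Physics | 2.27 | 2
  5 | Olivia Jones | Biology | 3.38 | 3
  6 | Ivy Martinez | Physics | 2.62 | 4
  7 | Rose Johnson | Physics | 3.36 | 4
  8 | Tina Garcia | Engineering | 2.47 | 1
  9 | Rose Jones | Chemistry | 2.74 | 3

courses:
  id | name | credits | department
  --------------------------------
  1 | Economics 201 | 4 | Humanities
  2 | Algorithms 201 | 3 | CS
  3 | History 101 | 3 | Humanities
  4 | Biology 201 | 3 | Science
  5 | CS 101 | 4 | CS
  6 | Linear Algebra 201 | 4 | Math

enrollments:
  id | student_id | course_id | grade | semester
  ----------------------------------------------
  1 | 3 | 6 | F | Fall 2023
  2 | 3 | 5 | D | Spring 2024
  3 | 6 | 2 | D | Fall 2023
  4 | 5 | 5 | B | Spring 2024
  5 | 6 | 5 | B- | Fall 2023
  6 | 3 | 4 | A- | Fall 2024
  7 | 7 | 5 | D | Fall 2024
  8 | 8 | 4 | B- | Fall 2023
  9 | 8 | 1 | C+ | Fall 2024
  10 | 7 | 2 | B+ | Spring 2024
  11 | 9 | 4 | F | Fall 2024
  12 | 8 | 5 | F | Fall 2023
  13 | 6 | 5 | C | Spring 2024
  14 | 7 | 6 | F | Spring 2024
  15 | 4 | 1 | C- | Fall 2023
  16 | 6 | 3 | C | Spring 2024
SELECT student_id, COUNT(*) AS enrollment_count FROM enrollments GROUP BY student_id HAVING COUNT(*) >= 3

Execution result:
student_id | enrollment_count
3 | 3
6 | 4
7 | 3
8 | 3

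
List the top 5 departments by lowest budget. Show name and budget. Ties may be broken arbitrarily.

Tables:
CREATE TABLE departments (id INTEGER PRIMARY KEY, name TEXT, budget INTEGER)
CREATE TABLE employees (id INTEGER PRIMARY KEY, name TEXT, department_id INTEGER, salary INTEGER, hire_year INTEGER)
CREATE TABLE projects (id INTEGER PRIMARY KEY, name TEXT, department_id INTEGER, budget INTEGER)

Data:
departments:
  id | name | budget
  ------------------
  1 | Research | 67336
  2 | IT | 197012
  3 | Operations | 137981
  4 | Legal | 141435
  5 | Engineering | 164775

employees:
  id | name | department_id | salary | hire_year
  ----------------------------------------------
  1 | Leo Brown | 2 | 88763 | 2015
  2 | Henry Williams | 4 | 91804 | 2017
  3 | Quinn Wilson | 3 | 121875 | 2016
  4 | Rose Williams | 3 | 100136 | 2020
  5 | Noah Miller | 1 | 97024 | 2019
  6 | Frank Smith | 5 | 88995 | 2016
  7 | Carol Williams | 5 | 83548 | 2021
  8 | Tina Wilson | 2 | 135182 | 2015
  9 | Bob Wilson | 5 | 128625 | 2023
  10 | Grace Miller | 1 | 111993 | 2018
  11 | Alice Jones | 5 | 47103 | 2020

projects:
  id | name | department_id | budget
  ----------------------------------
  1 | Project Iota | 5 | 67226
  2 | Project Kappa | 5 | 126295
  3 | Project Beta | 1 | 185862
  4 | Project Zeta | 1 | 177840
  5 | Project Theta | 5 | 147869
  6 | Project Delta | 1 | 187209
SELECT name, budget FROM departments ORDER BY budget ASC LIMIT 5

Execution result:
name | budget
Research | 67336
Operations | 137981
Legal | 141435
Engineering | 164775
IT | 197012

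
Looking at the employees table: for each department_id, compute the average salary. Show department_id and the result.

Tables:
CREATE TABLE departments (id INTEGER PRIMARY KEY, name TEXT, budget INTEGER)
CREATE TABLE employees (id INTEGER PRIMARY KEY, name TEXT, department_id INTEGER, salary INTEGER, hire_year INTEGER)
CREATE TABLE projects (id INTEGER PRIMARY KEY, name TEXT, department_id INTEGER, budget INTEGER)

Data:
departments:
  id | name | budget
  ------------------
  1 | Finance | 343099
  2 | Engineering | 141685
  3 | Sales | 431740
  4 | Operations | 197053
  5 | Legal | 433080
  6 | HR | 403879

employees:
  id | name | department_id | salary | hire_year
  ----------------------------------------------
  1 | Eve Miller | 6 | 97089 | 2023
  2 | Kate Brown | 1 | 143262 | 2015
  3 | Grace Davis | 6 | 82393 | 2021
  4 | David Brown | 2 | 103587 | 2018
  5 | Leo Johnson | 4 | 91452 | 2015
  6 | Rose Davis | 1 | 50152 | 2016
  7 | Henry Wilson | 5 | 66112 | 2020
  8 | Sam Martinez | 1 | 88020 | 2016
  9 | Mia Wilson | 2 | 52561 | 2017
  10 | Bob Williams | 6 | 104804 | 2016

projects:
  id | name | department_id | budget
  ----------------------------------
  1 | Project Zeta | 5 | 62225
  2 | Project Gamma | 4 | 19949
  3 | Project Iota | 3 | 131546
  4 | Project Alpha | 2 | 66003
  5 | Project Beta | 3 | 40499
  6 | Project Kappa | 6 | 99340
SELECT department_id, AVG(salary) AS avg_salary FROM employees GROUP BY department_id

Execution result:
department_id | avg_salary
1 | 93811.33
2 | 78074.00
4 | 91452.00
5 | 66112.00
6 | 94762.00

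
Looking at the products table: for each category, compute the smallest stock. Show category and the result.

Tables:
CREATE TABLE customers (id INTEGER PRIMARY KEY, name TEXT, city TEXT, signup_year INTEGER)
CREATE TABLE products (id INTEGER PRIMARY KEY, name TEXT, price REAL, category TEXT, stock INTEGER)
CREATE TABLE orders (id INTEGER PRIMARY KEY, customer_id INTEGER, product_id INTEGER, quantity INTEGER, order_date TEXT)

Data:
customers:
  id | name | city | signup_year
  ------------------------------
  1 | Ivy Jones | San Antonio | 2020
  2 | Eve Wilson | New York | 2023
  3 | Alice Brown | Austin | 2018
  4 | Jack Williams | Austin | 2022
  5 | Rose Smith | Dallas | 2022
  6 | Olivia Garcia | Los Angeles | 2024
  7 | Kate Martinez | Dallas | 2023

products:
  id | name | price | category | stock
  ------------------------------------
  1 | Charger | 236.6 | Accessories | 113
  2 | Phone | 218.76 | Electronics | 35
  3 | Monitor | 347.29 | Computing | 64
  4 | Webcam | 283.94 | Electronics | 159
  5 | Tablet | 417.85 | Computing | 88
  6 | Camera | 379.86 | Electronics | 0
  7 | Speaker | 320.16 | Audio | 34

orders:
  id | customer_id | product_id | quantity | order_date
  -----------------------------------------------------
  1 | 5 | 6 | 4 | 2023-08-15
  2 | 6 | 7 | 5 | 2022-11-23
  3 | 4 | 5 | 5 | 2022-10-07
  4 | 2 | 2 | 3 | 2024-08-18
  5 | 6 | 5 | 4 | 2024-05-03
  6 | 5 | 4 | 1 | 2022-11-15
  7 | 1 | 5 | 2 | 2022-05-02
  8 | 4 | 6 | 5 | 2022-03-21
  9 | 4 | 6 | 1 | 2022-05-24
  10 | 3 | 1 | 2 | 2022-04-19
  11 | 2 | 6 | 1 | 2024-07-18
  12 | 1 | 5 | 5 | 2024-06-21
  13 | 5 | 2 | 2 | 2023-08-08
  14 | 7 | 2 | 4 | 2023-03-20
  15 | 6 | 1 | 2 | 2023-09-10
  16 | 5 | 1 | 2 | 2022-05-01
SELECT category, MIN(stock) AS min_stock FROM products GROUP BY category

Execution result:
category | min_stock
Accessories | 113
Audio | 34
Computing | 64
Electronics | 0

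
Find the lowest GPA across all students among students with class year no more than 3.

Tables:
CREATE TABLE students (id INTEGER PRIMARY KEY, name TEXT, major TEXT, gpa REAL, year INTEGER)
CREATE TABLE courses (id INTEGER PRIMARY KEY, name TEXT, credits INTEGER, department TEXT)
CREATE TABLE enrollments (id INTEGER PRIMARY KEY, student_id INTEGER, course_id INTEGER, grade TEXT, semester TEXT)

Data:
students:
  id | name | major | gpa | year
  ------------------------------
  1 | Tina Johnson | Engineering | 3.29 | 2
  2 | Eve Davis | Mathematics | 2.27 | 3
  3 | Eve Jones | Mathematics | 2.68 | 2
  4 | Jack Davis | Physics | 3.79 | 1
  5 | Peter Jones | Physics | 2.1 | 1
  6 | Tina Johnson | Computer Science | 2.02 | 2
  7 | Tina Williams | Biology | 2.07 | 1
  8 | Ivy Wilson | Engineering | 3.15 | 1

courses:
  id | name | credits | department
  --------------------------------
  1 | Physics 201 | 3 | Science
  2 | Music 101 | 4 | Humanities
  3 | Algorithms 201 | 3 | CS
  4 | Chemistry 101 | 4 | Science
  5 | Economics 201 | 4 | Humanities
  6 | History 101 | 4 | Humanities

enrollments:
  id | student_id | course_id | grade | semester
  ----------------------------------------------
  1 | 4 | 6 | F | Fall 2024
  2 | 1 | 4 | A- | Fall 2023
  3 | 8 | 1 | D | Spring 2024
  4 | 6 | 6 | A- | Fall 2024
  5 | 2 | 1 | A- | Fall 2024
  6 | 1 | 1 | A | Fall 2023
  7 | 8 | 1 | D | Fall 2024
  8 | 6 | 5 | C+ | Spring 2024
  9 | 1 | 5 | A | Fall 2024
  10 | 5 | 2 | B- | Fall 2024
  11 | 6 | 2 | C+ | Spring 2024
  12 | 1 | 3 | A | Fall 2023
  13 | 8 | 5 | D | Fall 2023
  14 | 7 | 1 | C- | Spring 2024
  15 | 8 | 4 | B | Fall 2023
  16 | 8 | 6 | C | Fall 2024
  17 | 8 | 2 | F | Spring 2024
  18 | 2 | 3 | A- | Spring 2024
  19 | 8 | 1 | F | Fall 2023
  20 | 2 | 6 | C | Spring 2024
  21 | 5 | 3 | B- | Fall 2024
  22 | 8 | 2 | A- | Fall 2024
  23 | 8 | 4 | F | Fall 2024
SELECT MIN(gpa) FROM students WHERE year <= 3

Execution result:
2.02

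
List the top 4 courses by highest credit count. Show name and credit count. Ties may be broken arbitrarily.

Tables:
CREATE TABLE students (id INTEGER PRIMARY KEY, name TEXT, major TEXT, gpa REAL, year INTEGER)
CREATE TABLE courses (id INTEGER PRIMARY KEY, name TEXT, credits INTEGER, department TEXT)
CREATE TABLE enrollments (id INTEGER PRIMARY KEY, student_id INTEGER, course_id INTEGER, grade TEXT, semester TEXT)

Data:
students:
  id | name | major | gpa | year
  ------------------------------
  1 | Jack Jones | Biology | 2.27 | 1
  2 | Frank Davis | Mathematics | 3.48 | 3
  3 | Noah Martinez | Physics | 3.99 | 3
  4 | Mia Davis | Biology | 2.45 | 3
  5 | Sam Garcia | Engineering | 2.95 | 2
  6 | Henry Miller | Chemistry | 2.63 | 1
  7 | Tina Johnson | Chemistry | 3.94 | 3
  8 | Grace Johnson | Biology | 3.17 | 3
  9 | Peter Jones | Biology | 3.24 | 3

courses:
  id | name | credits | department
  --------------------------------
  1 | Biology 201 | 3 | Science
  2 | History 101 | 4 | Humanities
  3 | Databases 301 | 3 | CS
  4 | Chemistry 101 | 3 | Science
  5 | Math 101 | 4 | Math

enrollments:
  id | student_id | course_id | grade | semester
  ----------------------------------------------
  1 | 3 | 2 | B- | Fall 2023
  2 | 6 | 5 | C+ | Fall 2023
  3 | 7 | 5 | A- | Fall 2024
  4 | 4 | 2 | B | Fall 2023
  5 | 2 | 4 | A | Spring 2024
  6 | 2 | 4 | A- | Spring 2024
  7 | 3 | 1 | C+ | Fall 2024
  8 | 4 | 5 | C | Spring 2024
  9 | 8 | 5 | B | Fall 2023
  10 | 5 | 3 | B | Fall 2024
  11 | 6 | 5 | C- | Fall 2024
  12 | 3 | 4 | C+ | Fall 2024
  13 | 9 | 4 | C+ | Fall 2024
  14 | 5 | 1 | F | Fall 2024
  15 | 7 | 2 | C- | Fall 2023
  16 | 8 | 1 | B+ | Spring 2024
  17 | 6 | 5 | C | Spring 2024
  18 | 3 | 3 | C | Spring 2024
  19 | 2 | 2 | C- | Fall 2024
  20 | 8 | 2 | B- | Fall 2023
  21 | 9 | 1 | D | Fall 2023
SELECT name, credits FROM courses ORDER BY credits DESC LIMIT 4

Execution result:
name | credits
History 101 | 4
Math 101 | 4
Biology 201 | 3
Databases 301 | 3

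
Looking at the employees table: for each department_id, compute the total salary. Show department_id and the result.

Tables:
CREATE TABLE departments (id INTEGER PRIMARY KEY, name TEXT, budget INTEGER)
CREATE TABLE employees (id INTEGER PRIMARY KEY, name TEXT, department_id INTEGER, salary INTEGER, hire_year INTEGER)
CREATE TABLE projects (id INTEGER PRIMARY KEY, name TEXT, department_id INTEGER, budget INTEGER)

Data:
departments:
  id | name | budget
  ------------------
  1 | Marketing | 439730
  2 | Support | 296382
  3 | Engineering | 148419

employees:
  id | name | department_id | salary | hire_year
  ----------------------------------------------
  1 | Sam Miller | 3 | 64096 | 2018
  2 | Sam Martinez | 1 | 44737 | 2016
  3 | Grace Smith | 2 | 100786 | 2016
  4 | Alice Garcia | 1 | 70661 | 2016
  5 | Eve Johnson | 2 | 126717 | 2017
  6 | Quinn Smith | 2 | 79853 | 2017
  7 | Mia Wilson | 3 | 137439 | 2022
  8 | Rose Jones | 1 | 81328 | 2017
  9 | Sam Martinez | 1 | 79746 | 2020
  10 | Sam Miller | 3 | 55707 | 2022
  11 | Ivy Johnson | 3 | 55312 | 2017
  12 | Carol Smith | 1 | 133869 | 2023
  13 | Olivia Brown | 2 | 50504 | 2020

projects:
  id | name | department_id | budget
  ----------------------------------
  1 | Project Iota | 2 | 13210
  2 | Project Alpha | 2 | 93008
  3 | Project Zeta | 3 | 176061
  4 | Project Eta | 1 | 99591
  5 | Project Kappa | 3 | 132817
SELECT department_id, SUM(salary) AS sum_salary FROM employees GROUP BY department_id

Execution result:
department_id | sum_salary
1 | 410341
2 | 357860
3 | 312554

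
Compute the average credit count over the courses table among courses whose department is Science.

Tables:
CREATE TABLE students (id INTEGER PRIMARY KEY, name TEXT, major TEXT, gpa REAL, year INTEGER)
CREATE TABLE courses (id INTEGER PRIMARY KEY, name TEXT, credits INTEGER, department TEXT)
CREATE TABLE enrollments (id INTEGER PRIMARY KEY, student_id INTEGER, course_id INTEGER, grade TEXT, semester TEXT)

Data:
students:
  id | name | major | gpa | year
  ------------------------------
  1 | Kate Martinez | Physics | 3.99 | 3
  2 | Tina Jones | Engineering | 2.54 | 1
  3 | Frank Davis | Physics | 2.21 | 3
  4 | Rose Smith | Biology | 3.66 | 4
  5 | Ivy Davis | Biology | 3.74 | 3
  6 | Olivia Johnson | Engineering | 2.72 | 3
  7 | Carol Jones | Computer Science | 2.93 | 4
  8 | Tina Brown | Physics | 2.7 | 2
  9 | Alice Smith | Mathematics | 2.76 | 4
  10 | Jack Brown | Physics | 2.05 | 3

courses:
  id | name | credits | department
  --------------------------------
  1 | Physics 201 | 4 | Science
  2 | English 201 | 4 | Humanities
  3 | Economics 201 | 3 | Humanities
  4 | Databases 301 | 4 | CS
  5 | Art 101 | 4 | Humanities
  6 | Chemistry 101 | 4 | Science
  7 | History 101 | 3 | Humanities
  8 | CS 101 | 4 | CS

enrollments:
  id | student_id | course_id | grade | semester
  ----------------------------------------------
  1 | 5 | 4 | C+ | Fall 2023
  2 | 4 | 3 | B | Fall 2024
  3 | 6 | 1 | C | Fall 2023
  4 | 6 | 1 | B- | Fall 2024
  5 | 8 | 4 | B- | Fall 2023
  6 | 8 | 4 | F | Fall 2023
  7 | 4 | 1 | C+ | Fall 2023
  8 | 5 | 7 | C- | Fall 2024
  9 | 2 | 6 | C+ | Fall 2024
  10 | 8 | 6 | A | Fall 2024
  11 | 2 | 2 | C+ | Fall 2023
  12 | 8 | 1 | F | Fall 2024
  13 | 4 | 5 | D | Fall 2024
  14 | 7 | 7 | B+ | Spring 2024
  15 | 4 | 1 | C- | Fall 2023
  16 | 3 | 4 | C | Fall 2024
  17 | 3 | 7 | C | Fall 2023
SELECT AVG(credits) FROM courses WHERE department = 'Science'

Execution result:
4.00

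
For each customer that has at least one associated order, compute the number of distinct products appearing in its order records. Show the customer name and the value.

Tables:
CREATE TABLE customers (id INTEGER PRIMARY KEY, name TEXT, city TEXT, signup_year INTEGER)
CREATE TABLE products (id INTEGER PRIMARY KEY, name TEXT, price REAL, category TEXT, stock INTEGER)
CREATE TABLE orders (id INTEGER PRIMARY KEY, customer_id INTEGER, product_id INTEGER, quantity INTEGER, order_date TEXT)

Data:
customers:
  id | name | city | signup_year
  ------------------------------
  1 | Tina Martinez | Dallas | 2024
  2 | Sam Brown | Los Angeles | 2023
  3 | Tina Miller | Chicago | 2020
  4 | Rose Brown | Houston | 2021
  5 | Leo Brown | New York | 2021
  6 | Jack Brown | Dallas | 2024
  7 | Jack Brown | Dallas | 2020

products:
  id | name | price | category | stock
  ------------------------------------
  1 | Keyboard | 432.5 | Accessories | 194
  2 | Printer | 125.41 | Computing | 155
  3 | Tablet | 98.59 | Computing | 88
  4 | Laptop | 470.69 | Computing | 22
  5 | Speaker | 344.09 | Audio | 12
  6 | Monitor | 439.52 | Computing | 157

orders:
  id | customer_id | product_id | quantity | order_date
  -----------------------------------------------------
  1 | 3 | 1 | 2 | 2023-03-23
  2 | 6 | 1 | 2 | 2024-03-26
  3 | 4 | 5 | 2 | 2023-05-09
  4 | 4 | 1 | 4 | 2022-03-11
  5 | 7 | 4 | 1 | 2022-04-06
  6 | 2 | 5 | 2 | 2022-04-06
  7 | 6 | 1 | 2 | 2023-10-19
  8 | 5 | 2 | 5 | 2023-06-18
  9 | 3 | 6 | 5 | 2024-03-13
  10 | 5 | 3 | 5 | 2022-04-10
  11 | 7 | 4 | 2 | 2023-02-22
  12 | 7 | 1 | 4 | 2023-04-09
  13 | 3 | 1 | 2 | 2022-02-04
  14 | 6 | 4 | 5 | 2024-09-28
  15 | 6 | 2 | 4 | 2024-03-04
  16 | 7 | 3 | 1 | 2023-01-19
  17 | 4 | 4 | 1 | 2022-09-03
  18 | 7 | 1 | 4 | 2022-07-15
SELECT p.name, COUNT(DISTINCT c.product_id) AS distinct_product_count FROM orders c JOIN customers p ON c.customer_id = p.id GROUP BY p.id, p.name

Execution result:
name | distinct_product_count
Sam Brown | 1
Tina Miller | 2
Rose Brown | 3
Leo Brown | 2
Jack Brown | 3
Jack Brown | 3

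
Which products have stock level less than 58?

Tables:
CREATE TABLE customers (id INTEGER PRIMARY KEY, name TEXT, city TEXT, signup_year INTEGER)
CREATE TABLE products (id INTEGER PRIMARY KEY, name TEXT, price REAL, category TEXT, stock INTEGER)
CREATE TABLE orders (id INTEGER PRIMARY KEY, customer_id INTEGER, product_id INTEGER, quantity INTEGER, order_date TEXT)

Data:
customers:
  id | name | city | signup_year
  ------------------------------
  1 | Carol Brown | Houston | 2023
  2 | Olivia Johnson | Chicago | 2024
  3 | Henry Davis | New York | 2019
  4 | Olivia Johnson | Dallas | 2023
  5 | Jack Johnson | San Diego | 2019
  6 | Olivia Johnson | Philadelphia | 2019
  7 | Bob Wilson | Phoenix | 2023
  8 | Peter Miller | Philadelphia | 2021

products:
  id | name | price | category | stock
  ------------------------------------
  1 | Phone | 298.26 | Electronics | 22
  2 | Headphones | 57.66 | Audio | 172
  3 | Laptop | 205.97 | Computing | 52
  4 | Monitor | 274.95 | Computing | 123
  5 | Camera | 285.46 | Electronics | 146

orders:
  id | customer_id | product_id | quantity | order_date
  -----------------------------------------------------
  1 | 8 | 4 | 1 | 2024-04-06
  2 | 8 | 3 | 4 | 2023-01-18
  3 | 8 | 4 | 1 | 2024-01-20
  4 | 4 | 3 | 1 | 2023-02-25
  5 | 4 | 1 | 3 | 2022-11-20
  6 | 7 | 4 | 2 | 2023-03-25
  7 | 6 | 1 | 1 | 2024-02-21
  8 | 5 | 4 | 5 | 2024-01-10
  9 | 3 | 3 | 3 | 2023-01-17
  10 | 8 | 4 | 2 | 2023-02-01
SELECT name, stock FROM products WHERE stock < 58

Execution result:
name | stock
Phone | 22
Laptop | 52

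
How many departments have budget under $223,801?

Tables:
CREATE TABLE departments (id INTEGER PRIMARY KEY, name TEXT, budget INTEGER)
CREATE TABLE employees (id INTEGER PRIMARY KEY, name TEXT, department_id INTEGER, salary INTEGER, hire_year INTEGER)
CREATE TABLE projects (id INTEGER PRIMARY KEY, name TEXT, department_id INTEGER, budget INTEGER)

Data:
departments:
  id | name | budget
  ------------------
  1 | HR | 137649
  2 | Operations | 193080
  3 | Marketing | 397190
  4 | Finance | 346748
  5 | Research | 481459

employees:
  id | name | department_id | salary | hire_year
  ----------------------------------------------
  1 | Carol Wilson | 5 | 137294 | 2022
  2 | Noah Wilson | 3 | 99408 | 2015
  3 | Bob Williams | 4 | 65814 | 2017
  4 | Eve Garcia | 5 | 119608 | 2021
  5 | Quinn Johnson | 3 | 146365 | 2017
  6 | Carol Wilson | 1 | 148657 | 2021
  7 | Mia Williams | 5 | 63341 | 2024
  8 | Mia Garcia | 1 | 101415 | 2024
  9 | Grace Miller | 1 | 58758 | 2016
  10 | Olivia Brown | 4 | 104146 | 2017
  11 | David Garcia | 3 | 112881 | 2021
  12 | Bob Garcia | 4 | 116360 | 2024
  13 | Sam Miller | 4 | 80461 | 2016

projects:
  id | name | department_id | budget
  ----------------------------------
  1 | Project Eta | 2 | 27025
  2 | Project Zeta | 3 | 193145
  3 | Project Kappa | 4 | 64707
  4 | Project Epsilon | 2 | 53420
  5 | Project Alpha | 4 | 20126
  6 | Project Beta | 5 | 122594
SELECT COUNT(*) FROM departments WHERE budget < 223801

Execution result:
2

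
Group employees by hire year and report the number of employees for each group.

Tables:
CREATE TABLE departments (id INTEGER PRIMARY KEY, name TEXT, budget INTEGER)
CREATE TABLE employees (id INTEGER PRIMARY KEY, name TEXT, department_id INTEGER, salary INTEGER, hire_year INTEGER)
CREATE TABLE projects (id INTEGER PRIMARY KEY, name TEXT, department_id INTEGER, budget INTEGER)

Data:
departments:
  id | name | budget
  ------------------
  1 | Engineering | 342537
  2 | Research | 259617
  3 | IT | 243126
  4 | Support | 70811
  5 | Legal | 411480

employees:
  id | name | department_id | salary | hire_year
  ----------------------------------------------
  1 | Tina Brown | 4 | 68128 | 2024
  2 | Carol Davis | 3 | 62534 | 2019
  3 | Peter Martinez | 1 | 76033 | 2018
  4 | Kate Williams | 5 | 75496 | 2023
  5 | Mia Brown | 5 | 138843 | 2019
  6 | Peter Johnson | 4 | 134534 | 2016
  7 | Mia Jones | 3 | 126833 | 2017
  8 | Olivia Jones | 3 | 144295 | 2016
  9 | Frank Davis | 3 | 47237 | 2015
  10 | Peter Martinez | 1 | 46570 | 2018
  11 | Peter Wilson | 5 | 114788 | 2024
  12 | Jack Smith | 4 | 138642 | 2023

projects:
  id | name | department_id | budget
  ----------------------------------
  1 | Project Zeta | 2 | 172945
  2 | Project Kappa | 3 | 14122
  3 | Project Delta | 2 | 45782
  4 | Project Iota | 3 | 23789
SELECT hire_year, COUNT(*) AS n FROM employees GROUP BY hire_year

Execution result:
hire_year | n
2015 | 1
2016 | 2
2017 | 1
2018 | 2
2019 | 2
2023 | 2
2024 | 2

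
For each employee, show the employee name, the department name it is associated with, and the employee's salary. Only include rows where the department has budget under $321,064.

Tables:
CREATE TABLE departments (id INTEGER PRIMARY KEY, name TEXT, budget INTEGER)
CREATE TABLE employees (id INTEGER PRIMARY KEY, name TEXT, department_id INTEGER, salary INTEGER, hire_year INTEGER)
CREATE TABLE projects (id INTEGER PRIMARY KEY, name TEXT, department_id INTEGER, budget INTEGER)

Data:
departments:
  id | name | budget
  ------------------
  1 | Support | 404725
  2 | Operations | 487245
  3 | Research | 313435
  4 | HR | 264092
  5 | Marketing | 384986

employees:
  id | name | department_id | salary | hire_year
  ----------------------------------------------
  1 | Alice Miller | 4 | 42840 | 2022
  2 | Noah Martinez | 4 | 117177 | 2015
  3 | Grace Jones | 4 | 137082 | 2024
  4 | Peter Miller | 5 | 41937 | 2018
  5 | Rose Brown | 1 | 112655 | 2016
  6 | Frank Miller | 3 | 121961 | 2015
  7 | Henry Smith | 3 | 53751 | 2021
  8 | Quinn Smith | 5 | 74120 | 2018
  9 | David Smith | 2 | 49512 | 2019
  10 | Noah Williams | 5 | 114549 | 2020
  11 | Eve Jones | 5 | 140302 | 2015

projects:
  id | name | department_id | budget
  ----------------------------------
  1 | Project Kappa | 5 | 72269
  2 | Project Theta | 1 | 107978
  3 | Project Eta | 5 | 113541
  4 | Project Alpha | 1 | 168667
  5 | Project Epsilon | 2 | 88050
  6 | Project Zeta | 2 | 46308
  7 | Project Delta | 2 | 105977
SELECT c.name, p.name AS department, c.salary FROM employees c JOIN departments p ON c.department_id = p.id WHERE p.budget < 321064

Execution result:
name | department | salary
Alice Miller | HR | 42840
Noah Martinez | HR | 117177
Grace Jones | HR | 137082
Frank Miller | Research | 121961
Henry Smith | Research | 53751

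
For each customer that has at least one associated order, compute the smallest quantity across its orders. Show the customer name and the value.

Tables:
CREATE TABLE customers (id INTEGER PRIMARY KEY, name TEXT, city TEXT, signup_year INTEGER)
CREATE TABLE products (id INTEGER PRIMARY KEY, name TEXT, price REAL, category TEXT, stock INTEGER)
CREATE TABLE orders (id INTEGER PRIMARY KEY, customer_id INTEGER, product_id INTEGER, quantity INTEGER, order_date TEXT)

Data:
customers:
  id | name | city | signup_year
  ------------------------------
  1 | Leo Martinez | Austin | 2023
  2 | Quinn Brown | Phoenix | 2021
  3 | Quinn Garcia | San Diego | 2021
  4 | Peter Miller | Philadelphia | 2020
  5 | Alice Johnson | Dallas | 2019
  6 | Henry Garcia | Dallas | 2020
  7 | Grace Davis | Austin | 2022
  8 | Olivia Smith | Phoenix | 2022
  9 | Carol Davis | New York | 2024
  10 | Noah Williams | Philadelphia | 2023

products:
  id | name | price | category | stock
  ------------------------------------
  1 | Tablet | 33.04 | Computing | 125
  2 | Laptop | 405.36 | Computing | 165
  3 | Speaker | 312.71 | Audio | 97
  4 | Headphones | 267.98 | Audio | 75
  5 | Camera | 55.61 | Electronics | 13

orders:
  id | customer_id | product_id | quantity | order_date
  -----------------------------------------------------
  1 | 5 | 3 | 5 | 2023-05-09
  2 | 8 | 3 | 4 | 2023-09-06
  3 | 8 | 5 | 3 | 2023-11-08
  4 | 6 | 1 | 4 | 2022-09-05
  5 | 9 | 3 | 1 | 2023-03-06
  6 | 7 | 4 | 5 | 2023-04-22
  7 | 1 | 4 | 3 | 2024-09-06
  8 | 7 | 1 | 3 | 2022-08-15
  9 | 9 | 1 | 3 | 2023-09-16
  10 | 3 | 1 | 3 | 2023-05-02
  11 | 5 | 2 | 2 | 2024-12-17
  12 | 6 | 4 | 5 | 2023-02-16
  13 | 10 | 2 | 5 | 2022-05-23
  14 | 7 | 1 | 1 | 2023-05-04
SELECT p.name, MIN(c.quantity) AS min_quantity FROM orders c JOIN customers p ON c.customer_id = p.id GROUP BY p.id, p.name

Execution result:
name | min_quantity
Leo Martinez | 3
Quinn Garcia | 3
Alice Johnson | 2
Henry Garcia | 4
Grace Davis | 1
Olivia Smith | 3
Carol Davis | 1
Noah Williams | 5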